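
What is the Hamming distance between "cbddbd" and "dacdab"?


Comparing "cbddbd" and "dacdab" position by position:
  Position 0: 'c' vs 'd' => differ
  Position 1: 'b' vs 'a' => differ
  Position 2: 'd' vs 'c' => differ
  Position 3: 'd' vs 'd' => same
  Position 4: 'b' vs 'a' => differ
  Position 5: 'd' vs 'b' => differ
Total differences (Hamming distance): 5

5


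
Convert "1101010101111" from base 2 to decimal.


Input: "1101010101111" in base 2
Positional expansion:
  Digit '1' (value 1) x 2^12 = 4096
  Digit '1' (value 1) x 2^11 = 2048
  Digit '0' (value 0) x 2^10 = 0
  Digit '1' (value 1) x 2^9 = 512
  Digit '0' (value 0) x 2^8 = 0
  Digit '1' (value 1) x 2^7 = 128
  Digit '0' (value 0) x 2^6 = 0
  Digit '1' (value 1) x 2^5 = 32
  Digit '0' (value 0) x 2^4 = 0
  Digit '1' (value 1) x 2^3 = 8
  Digit '1' (value 1) x 2^2 = 4
  Digit '1' (value 1) x 2^1 = 2
  Digit '1' (value 1) x 2^0 = 1
Sum = 6831

6831


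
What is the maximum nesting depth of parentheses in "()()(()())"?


Input: "()()(()())"
Tracking depth:
  Position 0 '(': depth becomes 1
  Position 1 ')': depth becomes 0
  Position 2 '(': depth becomes 1
  Position 3 ')': depth becomes 0
  Position 4 '(': depth becomes 1
  Position 5 '(': depth becomes 2
  Position 6 ')': depth becomes 1
  Position 7 '(': depth becomes 2
  Position 8 ')': depth becomes 1
  Position 9 ')': depth becomes 0
Maximum depth reached: 2

2


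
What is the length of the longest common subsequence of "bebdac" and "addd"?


LCS of "bebdac" and "addd"
DP table:
           a    d    d    d
      0    0    0    0    0
  b   0    0    0    0    0
  e   0    0    0    0    0
  b   0    0    0    0    0
  d   0    0    1    1    1
  a   0    1    1    1    1
  c   0    1    1    1    1
LCS length = dp[6][4] = 1

1


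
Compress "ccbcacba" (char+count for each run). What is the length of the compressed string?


Input: ccbcacba
Runs:
  'c' x 2 => "c2"
  'b' x 1 => "b1"
  'c' x 1 => "c1"
  'a' x 1 => "a1"
  'c' x 1 => "c1"
  'b' x 1 => "b1"
  'a' x 1 => "a1"
Compressed: "c2b1c1a1c1b1a1"
Compressed length: 14

14


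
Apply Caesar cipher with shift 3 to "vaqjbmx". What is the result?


Caesar cipher: shift "vaqjbmx" by 3
  'v' (pos 21) + 3 = pos 24 = 'y'
  'a' (pos 0) + 3 = pos 3 = 'd'
  'q' (pos 16) + 3 = pos 19 = 't'
  'j' (pos 9) + 3 = pos 12 = 'm'
  'b' (pos 1) + 3 = pos 4 = 'e'
  'm' (pos 12) + 3 = pos 15 = 'p'
  'x' (pos 23) + 3 = pos 0 = 'a'
Result: ydtmepa

ydtmepa


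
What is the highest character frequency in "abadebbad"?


Input: abadebbad
Character counts:
  'a': 3
  'b': 3
  'd': 2
  'e': 1
Maximum frequency: 3

3


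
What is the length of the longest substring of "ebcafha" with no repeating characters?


Input: "ebcafha"
Sliding window (track last position of each char):
  Position 0 ('e'): window [0,0] length 1 -- new best
  Position 1 ('b'): window [0,1] length 2 -- new best
  Position 2 ('c'): window [0,2] length 3 -- new best
  Position 3 ('a'): window [0,3] length 4 -- new best
  Position 4 ('f'): window [0,4] length 5 -- new best
  Position 5 ('h'): window [0,5] length 6 -- new best
  Position 6 ('a'): repeat (last at 3), move window start to 4
  Position 6 ('a'): window [4,6] length 3
Longest substring with no repeats: "ebcafh" with length 6

6


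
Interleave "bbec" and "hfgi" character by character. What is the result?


Interleaving "bbec" and "hfgi":
  Position 0: 'b' from first, 'h' from second => "bh"
  Position 1: 'b' from first, 'f' from second => "bf"
  Position 2: 'e' from first, 'g' from second => "eg"
  Position 3: 'c' from first, 'i' from second => "ci"
Result: bhbfegci

bhbfegci


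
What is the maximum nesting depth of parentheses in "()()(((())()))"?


Input: "()()(((())()))"
Tracking depth:
  Position 0 '(': depth becomes 1
  Position 1 ')': depth becomes 0
  Position 2 '(': depth becomes 1
  Position 3 ')': depth becomes 0
  Position 4 '(': depth becomes 1
  Position 5 '(': depth becomes 2
  Position 6 '(': depth becomes 3
  Position 7 '(': depth becomes 4
  Position 8 ')': depth becomes 3
  Position 9 ')': depth becomes 2
  Position 10 '(': depth becomes 3
  Position 11 ')': depth becomes 2
  Position 12 ')': depth becomes 1
  Position 13 ')': depth becomes 0
Maximum depth reached: 4

4


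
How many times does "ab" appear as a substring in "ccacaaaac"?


Searching for "ab" in "ccacaaaac"
Scanning each position:
  Position 0: "cc" => no
  Position 1: "ca" => no
  Position 2: "ac" => no
  Position 3: "ca" => no
  Position 4: "aa" => no
  Position 5: "aa" => no
  Position 6: "aa" => no
  Position 7: "ac" => no
Total occurrences: 0

0


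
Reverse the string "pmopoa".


Input: pmopoa
Reading characters right to left:
  Position 5: 'a'
  Position 4: 'o'
  Position 3: 'p'
  Position 2: 'o'
  Position 1: 'm'
  Position 0: 'p'
Reversed: aopomp

aopomp


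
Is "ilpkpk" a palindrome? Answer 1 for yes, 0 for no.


Input: ilpkpk
Reversed: kpkpli
  Compare pos 0 ('i') with pos 5 ('k'): MISMATCH
  Compare pos 1 ('l') with pos 4 ('p'): MISMATCH
  Compare pos 2 ('p') with pos 3 ('k'): MISMATCH
Result: not a palindrome

0


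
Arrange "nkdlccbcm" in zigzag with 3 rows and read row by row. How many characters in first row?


Zigzag "nkdlccbcm" into 3 rows:
Placing characters:
  'n' => row 0
  'k' => row 1
  'd' => row 2
  'l' => row 1
  'c' => row 0
  'c' => row 1
  'b' => row 2
  'c' => row 1
  'm' => row 0
Rows:
  Row 0: "ncm"
  Row 1: "klcc"
  Row 2: "db"
First row length: 3

3


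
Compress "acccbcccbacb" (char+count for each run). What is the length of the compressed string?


Input: acccbcccbacb
Runs:
  'a' x 1 => "a1"
  'c' x 3 => "c3"
  'b' x 1 => "b1"
  'c' x 3 => "c3"
  'b' x 1 => "b1"
  'a' x 1 => "a1"
  'c' x 1 => "c1"
  'b' x 1 => "b1"
Compressed: "a1c3b1c3b1a1c1b1"
Compressed length: 16

16


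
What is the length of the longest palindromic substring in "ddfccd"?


Input: "ddfccd"
Checking substrings for palindromes:
  [0:2] "dd" (len 2) => palindrome
  [3:5] "cc" (len 2) => palindrome
Longest palindromic substring: "dd" with length 2

2


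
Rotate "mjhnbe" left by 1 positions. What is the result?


Input: "mjhnbe", rotate left by 1
First 1 characters: "m"
Remaining characters: "jhnbe"
Concatenate remaining + first: "jhnbe" + "m" = "jhnbem"

jhnbem


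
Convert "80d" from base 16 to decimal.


Input: "80d" in base 16
Positional expansion:
  Digit '8' (value 8) x 16^2 = 2048
  Digit '0' (value 0) x 16^1 = 0
  Digit 'd' (value 13) x 16^0 = 13
Sum = 2061

2061


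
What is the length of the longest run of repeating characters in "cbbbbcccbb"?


Input: "cbbbbcccbb"
Scanning for longest run:
  Position 1 ('b'): new char, reset run to 1
  Position 2 ('b'): continues run of 'b', length=2
  Position 3 ('b'): continues run of 'b', length=3
  Position 4 ('b'): continues run of 'b', length=4
  Position 5 ('c'): new char, reset run to 1
  Position 6 ('c'): continues run of 'c', length=2
  Position 7 ('c'): continues run of 'c', length=3
  Position 8 ('b'): new char, reset run to 1
  Position 9 ('b'): continues run of 'b', length=2
Longest run: 'b' with length 4

4


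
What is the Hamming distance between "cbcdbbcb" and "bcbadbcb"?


Comparing "cbcdbbcb" and "bcbadbcb" position by position:
  Position 0: 'c' vs 'b' => differ
  Position 1: 'b' vs 'c' => differ
  Position 2: 'c' vs 'b' => differ
  Position 3: 'd' vs 'a' => differ
  Position 4: 'b' vs 'd' => differ
  Position 5: 'b' vs 'b' => same
  Position 6: 'c' vs 'c' => same
  Position 7: 'b' vs 'b' => same
Total differences (Hamming distance): 5

5


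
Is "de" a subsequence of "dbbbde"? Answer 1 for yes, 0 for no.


Check if "de" is a subsequence of "dbbbde"
Greedy scan:
  Position 0 ('d'): matches sub[0] = 'd'
  Position 1 ('b'): no match needed
  Position 2 ('b'): no match needed
  Position 3 ('b'): no match needed
  Position 4 ('d'): no match needed
  Position 5 ('e'): matches sub[1] = 'e'
All 2 characters matched => is a subsequence

1


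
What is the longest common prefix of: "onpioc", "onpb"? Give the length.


Words: onpioc, onpb
  Position 0: all 'o' => match
  Position 1: all 'n' => match
  Position 2: all 'p' => match
  Position 3: ('i', 'b') => mismatch, stop
LCP = "onp" (length 3)

3


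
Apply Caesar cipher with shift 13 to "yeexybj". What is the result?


Caesar cipher: shift "yeexybj" by 13
  'y' (pos 24) + 13 = pos 11 = 'l'
  'e' (pos 4) + 13 = pos 17 = 'r'
  'e' (pos 4) + 13 = pos 17 = 'r'
  'x' (pos 23) + 13 = pos 10 = 'k'
  'y' (pos 24) + 13 = pos 11 = 'l'
  'b' (pos 1) + 13 = pos 14 = 'o'
  'j' (pos 9) + 13 = pos 22 = 'w'
Result: lrrklow

lrrklow


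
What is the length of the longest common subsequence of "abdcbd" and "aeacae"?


LCS of "abdcbd" and "aeacae"
DP table:
           a    e    a    c    a    e
      0    0    0    0    0    0    0
  a   0    1    1    1    1    1    1
  b   0    1    1    1    1    1    1
  d   0    1    1    1    1    1    1
  c   0    1    1    1    2    2    2
  b   0    1    1    1    2    2    2
  d   0    1    1    1    2    2    2
LCS length = dp[6][6] = 2

2


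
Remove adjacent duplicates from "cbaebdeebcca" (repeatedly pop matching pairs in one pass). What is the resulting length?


Input: cbaebdeebcca
Stack-based adjacent duplicate removal:
  Read 'c': push. Stack: c
  Read 'b': push. Stack: cb
  Read 'a': push. Stack: cba
  Read 'e': push. Stack: cbae
  Read 'b': push. Stack: cbaeb
  Read 'd': push. Stack: cbaebd
  Read 'e': push. Stack: cbaebde
  Read 'e': matches stack top 'e' => pop. Stack: cbaebd
  Read 'b': push. Stack: cbaebdb
  Read 'c': push. Stack: cbaebdbc
  Read 'c': matches stack top 'c' => pop. Stack: cbaebdb
  Read 'a': push. Stack: cbaebdba
Final stack: "cbaebdba" (length 8)

8


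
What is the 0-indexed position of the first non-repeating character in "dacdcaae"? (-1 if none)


Input: dacdcaae
Character frequencies:
  'a': 3
  'c': 2
  'd': 2
  'e': 1
Scanning left to right for freq == 1:
  Position 0 ('d'): freq=2, skip
  Position 1 ('a'): freq=3, skip
  Position 2 ('c'): freq=2, skip
  Position 3 ('d'): freq=2, skip
  Position 4 ('c'): freq=2, skip
  Position 5 ('a'): freq=3, skip
  Position 6 ('a'): freq=3, skip
  Position 7 ('e'): unique! => answer = 7

7


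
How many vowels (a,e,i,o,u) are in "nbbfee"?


Input: nbbfee
Checking each character:
  'n' at position 0: consonant
  'b' at position 1: consonant
  'b' at position 2: consonant
  'f' at position 3: consonant
  'e' at position 4: vowel (running total: 1)
  'e' at position 5: vowel (running total: 2)
Total vowels: 2

2


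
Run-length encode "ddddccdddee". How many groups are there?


Input: ddddccdddee
Scanning for consecutive runs:
  Group 1: 'd' x 4 (positions 0-3)
  Group 2: 'c' x 2 (positions 4-5)
  Group 3: 'd' x 3 (positions 6-8)
  Group 4: 'e' x 2 (positions 9-10)
Total groups: 4

4


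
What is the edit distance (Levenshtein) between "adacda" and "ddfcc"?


Computing edit distance: "adacda" -> "ddfcc"
DP table:
           d    d    f    c    c
      0    1    2    3    4    5
  a   1    1    2    3    4    5
  d   2    1    1    2    3    4
  a   3    2    2    2    3    4
  c   4    3    3    3    2    3
  d   5    4    3    4    3    3
  a   6    5    4    4    4    4
Edit distance = dp[6][5] = 4

4


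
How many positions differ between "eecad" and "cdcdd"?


Comparing "eecad" and "cdcdd" position by position:
  Position 0: 'e' vs 'c' => DIFFER
  Position 1: 'e' vs 'd' => DIFFER
  Position 2: 'c' vs 'c' => same
  Position 3: 'a' vs 'd' => DIFFER
  Position 4: 'd' vs 'd' => same
Positions that differ: 3

3


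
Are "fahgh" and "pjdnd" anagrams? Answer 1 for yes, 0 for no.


Strings: "fahgh", "pjdnd"
Sorted first:  afghh
Sorted second: ddjnp
Differ at position 0: 'a' vs 'd' => not anagrams

0


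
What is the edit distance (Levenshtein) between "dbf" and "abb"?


Computing edit distance: "dbf" -> "abb"
DP table:
           a    b    b
      0    1    2    3
  d   1    1    2    3
  b   2    2    1    2
  f   3    3    2    2
Edit distance = dp[3][3] = 2

2


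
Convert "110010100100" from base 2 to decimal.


Input: "110010100100" in base 2
Positional expansion:
  Digit '1' (value 1) x 2^11 = 2048
  Digit '1' (value 1) x 2^10 = 1024
  Digit '0' (value 0) x 2^9 = 0
  Digit '0' (value 0) x 2^8 = 0
  Digit '1' (value 1) x 2^7 = 128
  Digit '0' (value 0) x 2^6 = 0
  Digit '1' (value 1) x 2^5 = 32
  Digit '0' (value 0) x 2^4 = 0
  Digit '0' (value 0) x 2^3 = 0
  Digit '1' (value 1) x 2^2 = 4
  Digit '0' (value 0) x 2^1 = 0
  Digit '0' (value 0) x 2^0 = 0
Sum = 3236

3236


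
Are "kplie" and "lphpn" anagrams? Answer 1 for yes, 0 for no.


Strings: "kplie", "lphpn"
Sorted first:  eiklp
Sorted second: hlnpp
Differ at position 0: 'e' vs 'h' => not anagrams

0


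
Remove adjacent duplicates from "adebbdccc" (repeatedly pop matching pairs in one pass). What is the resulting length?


Input: adebbdccc
Stack-based adjacent duplicate removal:
  Read 'a': push. Stack: a
  Read 'd': push. Stack: ad
  Read 'e': push. Stack: ade
  Read 'b': push. Stack: adeb
  Read 'b': matches stack top 'b' => pop. Stack: ade
  Read 'd': push. Stack: aded
  Read 'c': push. Stack: adedc
  Read 'c': matches stack top 'c' => pop. Stack: aded
  Read 'c': push. Stack: adedc
Final stack: "adedc" (length 5)

5


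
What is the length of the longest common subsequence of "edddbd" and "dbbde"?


LCS of "edddbd" and "dbbde"
DP table:
           d    b    b    d    e
      0    0    0    0    0    0
  e   0    0    0    0    0    1
  d   0    1    1    1    1    1
  d   0    1    1    1    2    2
  d   0    1    1    1    2    2
  b   0    1    2    2    2    2
  d   0    1    2    2    3    3
LCS length = dp[6][5] = 3

3


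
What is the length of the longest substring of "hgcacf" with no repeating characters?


Input: "hgcacf"
Sliding window (track last position of each char):
  Position 0 ('h'): window [0,0] length 1 -- new best
  Position 1 ('g'): window [0,1] length 2 -- new best
  Position 2 ('c'): window [0,2] length 3 -- new best
  Position 3 ('a'): window [0,3] length 4 -- new best
  Position 4 ('c'): repeat (last at 2), move window start to 3
  Position 4 ('c'): window [3,4] length 2
  Position 5 ('f'): window [3,5] length 3
Longest substring with no repeats: "hgca" with length 4

4


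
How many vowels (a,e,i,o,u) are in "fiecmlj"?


Input: fiecmlj
Checking each character:
  'f' at position 0: consonant
  'i' at position 1: vowel (running total: 1)
  'e' at position 2: vowel (running total: 2)
  'c' at position 3: consonant
  'm' at position 4: consonant
  'l' at position 5: consonant
  'j' at position 6: consonant
Total vowels: 2

2


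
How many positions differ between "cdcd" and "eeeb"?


Comparing "cdcd" and "eeeb" position by position:
  Position 0: 'c' vs 'e' => DIFFER
  Position 1: 'd' vs 'e' => DIFFER
  Position 2: 'c' vs 'e' => DIFFER
  Position 3: 'd' vs 'b' => DIFFER
Positions that differ: 4

4


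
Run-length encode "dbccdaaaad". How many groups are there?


Input: dbccdaaaad
Scanning for consecutive runs:
  Group 1: 'd' x 1 (positions 0-0)
  Group 2: 'b' x 1 (positions 1-1)
  Group 3: 'c' x 2 (positions 2-3)
  Group 4: 'd' x 1 (positions 4-4)
  Group 5: 'a' x 4 (positions 5-8)
  Group 6: 'd' x 1 (positions 9-9)
Total groups: 6

6


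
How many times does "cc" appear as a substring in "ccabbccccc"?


Searching for "cc" in "ccabbccccc"
Scanning each position:
  Position 0: "cc" => MATCH
  Position 1: "ca" => no
  Position 2: "ab" => no
  Position 3: "bb" => no
  Position 4: "bc" => no
  Position 5: "cc" => MATCH
  Position 6: "cc" => MATCH
  Position 7: "cc" => MATCH
  Position 8: "cc" => MATCH
Total occurrences: 5

5


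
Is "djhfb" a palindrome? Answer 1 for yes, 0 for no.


Input: djhfb
Reversed: bfhjd
  Compare pos 0 ('d') with pos 4 ('b'): MISMATCH
  Compare pos 1 ('j') with pos 3 ('f'): MISMATCH
Result: not a palindrome

0


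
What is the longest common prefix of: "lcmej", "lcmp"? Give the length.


Words: lcmej, lcmp
  Position 0: all 'l' => match
  Position 1: all 'c' => match
  Position 2: all 'm' => match
  Position 3: ('e', 'p') => mismatch, stop
LCP = "lcm" (length 3)

3


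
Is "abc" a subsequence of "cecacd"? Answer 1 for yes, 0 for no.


Check if "abc" is a subsequence of "cecacd"
Greedy scan:
  Position 0 ('c'): no match needed
  Position 1 ('e'): no match needed
  Position 2 ('c'): no match needed
  Position 3 ('a'): matches sub[0] = 'a'
  Position 4 ('c'): no match needed
  Position 5 ('d'): no match needed
Only matched 1/3 characters => not a subsequence

0


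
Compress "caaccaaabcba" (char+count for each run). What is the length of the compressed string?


Input: caaccaaabcba
Runs:
  'c' x 1 => "c1"
  'a' x 2 => "a2"
  'c' x 2 => "c2"
  'a' x 3 => "a3"
  'b' x 1 => "b1"
  'c' x 1 => "c1"
  'b' x 1 => "b1"
  'a' x 1 => "a1"
Compressed: "c1a2c2a3b1c1b1a1"
Compressed length: 16

16


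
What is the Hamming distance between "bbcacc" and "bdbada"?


Comparing "bbcacc" and "bdbada" position by position:
  Position 0: 'b' vs 'b' => same
  Position 1: 'b' vs 'd' => differ
  Position 2: 'c' vs 'b' => differ
  Position 3: 'a' vs 'a' => same
  Position 4: 'c' vs 'd' => differ
  Position 5: 'c' vs 'a' => differ
Total differences (Hamming distance): 4

4


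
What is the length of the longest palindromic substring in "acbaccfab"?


Input: "acbaccfab"
Checking substrings for palindromes:
  [4:6] "cc" (len 2) => palindrome
Longest palindromic substring: "cc" with length 2

2


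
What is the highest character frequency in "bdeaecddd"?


Input: bdeaecddd
Character counts:
  'a': 1
  'b': 1
  'c': 1
  'd': 4
  'e': 2
Maximum frequency: 4

4


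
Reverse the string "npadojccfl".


Input: npadojccfl
Reading characters right to left:
  Position 9: 'l'
  Position 8: 'f'
  Position 7: 'c'
  Position 6: 'c'
  Position 5: 'j'
  Position 4: 'o'
  Position 3: 'd'
  Position 2: 'a'
  Position 1: 'p'
  Position 0: 'n'
Reversed: lfccjodapn

lfccjodapn


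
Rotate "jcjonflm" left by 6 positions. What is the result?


Input: "jcjonflm", rotate left by 6
First 6 characters: "jcjonf"
Remaining characters: "lm"
Concatenate remaining + first: "lm" + "jcjonf" = "lmjcjonf"

lmjcjonf


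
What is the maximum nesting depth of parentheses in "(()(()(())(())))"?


Input: "(()(()(())(())))"
Tracking depth:
  Position 0 '(': depth becomes 1
  Position 1 '(': depth becomes 2
  Position 2 ')': depth becomes 1
  Position 3 '(': depth becomes 2
  Position 4 '(': depth becomes 3
  Position 5 ')': depth becomes 2
  Position 6 '(': depth becomes 3
  Position 7 '(': depth becomes 4
  Position 8 ')': depth becomes 3
  Position 9 ')': depth becomes 2
  Position 10 '(': depth becomes 3
  Position 11 '(': depth becomes 4
  Position 12 ')': depth becomes 3
  Position 13 ')': depth becomes 2
  Position 14 ')': depth becomes 1
  Position 15 ')': depth becomes 0
Maximum depth reached: 4

4


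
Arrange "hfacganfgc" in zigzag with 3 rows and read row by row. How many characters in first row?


Zigzag "hfacganfgc" into 3 rows:
Placing characters:
  'h' => row 0
  'f' => row 1
  'a' => row 2
  'c' => row 1
  'g' => row 0
  'a' => row 1
  'n' => row 2
  'f' => row 1
  'g' => row 0
  'c' => row 1
Rows:
  Row 0: "hgg"
  Row 1: "fcafc"
  Row 2: "an"
First row length: 3

3


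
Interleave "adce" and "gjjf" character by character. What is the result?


Interleaving "adce" and "gjjf":
  Position 0: 'a' from first, 'g' from second => "ag"
  Position 1: 'd' from first, 'j' from second => "dj"
  Position 2: 'c' from first, 'j' from second => "cj"
  Position 3: 'e' from first, 'f' from second => "ef"
Result: agdjcjef

agdjcjef


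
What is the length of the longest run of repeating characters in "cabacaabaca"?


Input: "cabacaabaca"
Scanning for longest run:
  Position 1 ('a'): new char, reset run to 1
  Position 2 ('b'): new char, reset run to 1
  Position 3 ('a'): new char, reset run to 1
  Position 4 ('c'): new char, reset run to 1
  Position 5 ('a'): new char, reset run to 1
  Position 6 ('a'): continues run of 'a', length=2
  Position 7 ('b'): new char, reset run to 1
  Position 8 ('a'): new char, reset run to 1
  Position 9 ('c'): new char, reset run to 1
  Position 10 ('a'): new char, reset run to 1
Longest run: 'a' with length 2

2


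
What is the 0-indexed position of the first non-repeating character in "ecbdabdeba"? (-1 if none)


Input: ecbdabdeba
Character frequencies:
  'a': 2
  'b': 3
  'c': 1
  'd': 2
  'e': 2
Scanning left to right for freq == 1:
  Position 0 ('e'): freq=2, skip
  Position 1 ('c'): unique! => answer = 1

1


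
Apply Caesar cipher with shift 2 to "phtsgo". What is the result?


Caesar cipher: shift "phtsgo" by 2
  'p' (pos 15) + 2 = pos 17 = 'r'
  'h' (pos 7) + 2 = pos 9 = 'j'
  't' (pos 19) + 2 = pos 21 = 'v'
  's' (pos 18) + 2 = pos 20 = 'u'
  'g' (pos 6) + 2 = pos 8 = 'i'
  'o' (pos 14) + 2 = pos 16 = 'q'
Result: rjvuiq

rjvuiq


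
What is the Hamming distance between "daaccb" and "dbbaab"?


Comparing "daaccb" and "dbbaab" position by position:
  Position 0: 'd' vs 'd' => same
  Position 1: 'a' vs 'b' => differ
  Position 2: 'a' vs 'b' => differ
  Position 3: 'c' vs 'a' => differ
  Position 4: 'c' vs 'a' => differ
  Position 5: 'b' vs 'b' => same
Total differences (Hamming distance): 4

4


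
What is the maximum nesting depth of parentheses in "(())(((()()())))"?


Input: "(())(((()()())))"
Tracking depth:
  Position 0 '(': depth becomes 1
  Position 1 '(': depth becomes 2
  Position 2 ')': depth becomes 1
  Position 3 ')': depth becomes 0
  Position 4 '(': depth becomes 1
  Position 5 '(': depth becomes 2
  Position 6 '(': depth becomes 3
  Position 7 '(': depth becomes 4
  Position 8 ')': depth becomes 3
  Position 9 '(': depth becomes 4
  Position 10 ')': depth becomes 3
  Position 11 '(': depth becomes 4
  Position 12 ')': depth becomes 3
  Position 13 ')': depth becomes 2
  Position 14 ')': depth becomes 1
  Position 15 ')': depth becomes 0
Maximum depth reached: 4

4


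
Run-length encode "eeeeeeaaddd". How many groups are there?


Input: eeeeeeaaddd
Scanning for consecutive runs:
  Group 1: 'e' x 6 (positions 0-5)
  Group 2: 'a' x 2 (positions 6-7)
  Group 3: 'd' x 3 (positions 8-10)
Total groups: 3

3


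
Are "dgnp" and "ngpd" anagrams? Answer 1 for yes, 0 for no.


Strings: "dgnp", "ngpd"
Sorted first:  dgnp
Sorted second: dgnp
Sorted forms match => anagrams

1


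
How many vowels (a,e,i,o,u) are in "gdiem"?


Input: gdiem
Checking each character:
  'g' at position 0: consonant
  'd' at position 1: consonant
  'i' at position 2: vowel (running total: 1)
  'e' at position 3: vowel (running total: 2)
  'm' at position 4: consonant
Total vowels: 2

2


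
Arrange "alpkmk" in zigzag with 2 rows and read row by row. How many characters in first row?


Zigzag "alpkmk" into 2 rows:
Placing characters:
  'a' => row 0
  'l' => row 1
  'p' => row 0
  'k' => row 1
  'm' => row 0
  'k' => row 1
Rows:
  Row 0: "apm"
  Row 1: "lkk"
First row length: 3

3


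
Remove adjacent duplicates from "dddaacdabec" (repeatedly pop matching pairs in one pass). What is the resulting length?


Input: dddaacdabec
Stack-based adjacent duplicate removal:
  Read 'd': push. Stack: d
  Read 'd': matches stack top 'd' => pop. Stack: (empty)
  Read 'd': push. Stack: d
  Read 'a': push. Stack: da
  Read 'a': matches stack top 'a' => pop. Stack: d
  Read 'c': push. Stack: dc
  Read 'd': push. Stack: dcd
  Read 'a': push. Stack: dcda
  Read 'b': push. Stack: dcdab
  Read 'e': push. Stack: dcdabe
  Read 'c': push. Stack: dcdabec
Final stack: "dcdabec" (length 7)

7


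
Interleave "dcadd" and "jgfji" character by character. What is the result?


Interleaving "dcadd" and "jgfji":
  Position 0: 'd' from first, 'j' from second => "dj"
  Position 1: 'c' from first, 'g' from second => "cg"
  Position 2: 'a' from first, 'f' from second => "af"
  Position 3: 'd' from first, 'j' from second => "dj"
  Position 4: 'd' from first, 'i' from second => "di"
Result: djcgafdjdi

djcgafdjdi


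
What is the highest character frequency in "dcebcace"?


Input: dcebcace
Character counts:
  'a': 1
  'b': 1
  'c': 3
  'd': 1
  'e': 2
Maximum frequency: 3

3


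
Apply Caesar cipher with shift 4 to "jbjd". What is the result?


Caesar cipher: shift "jbjd" by 4
  'j' (pos 9) + 4 = pos 13 = 'n'
  'b' (pos 1) + 4 = pos 5 = 'f'
  'j' (pos 9) + 4 = pos 13 = 'n'
  'd' (pos 3) + 4 = pos 7 = 'h'
Result: nfnh

nfnh


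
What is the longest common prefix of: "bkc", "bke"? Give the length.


Words: bkc, bke
  Position 0: all 'b' => match
  Position 1: all 'k' => match
  Position 2: ('c', 'e') => mismatch, stop
LCP = "bk" (length 2)

2


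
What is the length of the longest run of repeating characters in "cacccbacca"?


Input: "cacccbacca"
Scanning for longest run:
  Position 1 ('a'): new char, reset run to 1
  Position 2 ('c'): new char, reset run to 1
  Position 3 ('c'): continues run of 'c', length=2
  Position 4 ('c'): continues run of 'c', length=3
  Position 5 ('b'): new char, reset run to 1
  Position 6 ('a'): new char, reset run to 1
  Position 7 ('c'): new char, reset run to 1
  Position 8 ('c'): continues run of 'c', length=2
  Position 9 ('a'): new char, reset run to 1
Longest run: 'c' with length 3

3


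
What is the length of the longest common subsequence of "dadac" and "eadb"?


LCS of "dadac" and "eadb"
DP table:
           e    a    d    b
      0    0    0    0    0
  d   0    0    0    1    1
  a   0    0    1    1    1
  d   0    0    1    2    2
  a   0    0    1    2    2
  c   0    0    1    2    2
LCS length = dp[5][4] = 2

2


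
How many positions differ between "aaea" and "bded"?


Comparing "aaea" and "bded" position by position:
  Position 0: 'a' vs 'b' => DIFFER
  Position 1: 'a' vs 'd' => DIFFER
  Position 2: 'e' vs 'e' => same
  Position 3: 'a' vs 'd' => DIFFER
Positions that differ: 3

3


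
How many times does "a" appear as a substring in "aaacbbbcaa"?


Searching for "a" in "aaacbbbcaa"
Scanning each position:
  Position 0: "a" => MATCH
  Position 1: "a" => MATCH
  Position 2: "a" => MATCH
  Position 3: "c" => no
  Position 4: "b" => no
  Position 5: "b" => no
  Position 6: "b" => no
  Position 7: "c" => no
  Position 8: "a" => MATCH
  Position 9: "a" => MATCH
Total occurrences: 5

5


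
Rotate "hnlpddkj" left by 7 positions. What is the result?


Input: "hnlpddkj", rotate left by 7
First 7 characters: "hnlpddk"
Remaining characters: "j"
Concatenate remaining + first: "j" + "hnlpddk" = "jhnlpddk"

jhnlpddk


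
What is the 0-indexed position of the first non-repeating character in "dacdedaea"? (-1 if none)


Input: dacdedaea
Character frequencies:
  'a': 3
  'c': 1
  'd': 3
  'e': 2
Scanning left to right for freq == 1:
  Position 0 ('d'): freq=3, skip
  Position 1 ('a'): freq=3, skip
  Position 2 ('c'): unique! => answer = 2

2


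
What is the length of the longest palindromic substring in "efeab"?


Input: "efeab"
Checking substrings for palindromes:
  [0:3] "efe" (len 3) => palindrome
Longest palindromic substring: "efe" with length 3

3


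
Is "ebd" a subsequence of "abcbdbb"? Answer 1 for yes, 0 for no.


Check if "ebd" is a subsequence of "abcbdbb"
Greedy scan:
  Position 0 ('a'): no match needed
  Position 1 ('b'): no match needed
  Position 2 ('c'): no match needed
  Position 3 ('b'): no match needed
  Position 4 ('d'): no match needed
  Position 5 ('b'): no match needed
  Position 6 ('b'): no match needed
Only matched 0/3 characters => not a subsequence

0


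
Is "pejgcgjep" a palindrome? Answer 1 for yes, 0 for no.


Input: pejgcgjep
Reversed: pejgcgjep
  Compare pos 0 ('p') with pos 8 ('p'): match
  Compare pos 1 ('e') with pos 7 ('e'): match
  Compare pos 2 ('j') with pos 6 ('j'): match
  Compare pos 3 ('g') with pos 5 ('g'): match
Result: palindrome

1


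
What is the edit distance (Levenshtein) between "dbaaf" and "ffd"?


Computing edit distance: "dbaaf" -> "ffd"
DP table:
           f    f    d
      0    1    2    3
  d   1    1    2    2
  b   2    2    2    3
  a   3    3    3    3
  a   4    4    4    4
  f   5    4    4    5
Edit distance = dp[5][3] = 5

5


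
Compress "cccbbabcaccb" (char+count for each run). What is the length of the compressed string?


Input: cccbbabcaccb
Runs:
  'c' x 3 => "c3"
  'b' x 2 => "b2"
  'a' x 1 => "a1"
  'b' x 1 => "b1"
  'c' x 1 => "c1"
  'a' x 1 => "a1"
  'c' x 2 => "c2"
  'b' x 1 => "b1"
Compressed: "c3b2a1b1c1a1c2b1"
Compressed length: 16

16


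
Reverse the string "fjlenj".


Input: fjlenj
Reading characters right to left:
  Position 5: 'j'
  Position 4: 'n'
  Position 3: 'e'
  Position 2: 'l'
  Position 1: 'j'
  Position 0: 'f'
Reversed: jneljf

jneljf


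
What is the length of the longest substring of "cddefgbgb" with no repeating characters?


Input: "cddefgbgb"
Sliding window (track last position of each char):
  Position 0 ('c'): window [0,0] length 1 -- new best
  Position 1 ('d'): window [0,1] length 2 -- new best
  Position 2 ('d'): repeat (last at 1), move window start to 2
  Position 2 ('d'): window [2,2] length 1
  Position 3 ('e'): window [2,3] length 2
  Position 4 ('f'): window [2,4] length 3 -- new best
  Position 5 ('g'): window [2,5] length 4 -- new best
  Position 6 ('b'): window [2,6] length 5 -- new best
  Position 7 ('g'): repeat (last at 5), move window start to 6
  Position 7 ('g'): window [6,7] length 2
  Position 8 ('b'): repeat (last at 6), move window start to 7
  Position 8 ('b'): window [7,8] length 2
Longest substring with no repeats: "defgb" with length 5

5


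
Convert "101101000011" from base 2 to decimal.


Input: "101101000011" in base 2
Positional expansion:
  Digit '1' (value 1) x 2^11 = 2048
  Digit '0' (value 0) x 2^10 = 0
  Digit '1' (value 1) x 2^9 = 512
  Digit '1' (value 1) x 2^8 = 256
  Digit '0' (value 0) x 2^7 = 0
  Digit '1' (value 1) x 2^6 = 64
  Digit '0' (value 0) x 2^5 = 0
  Digit '0' (value 0) x 2^4 = 0
  Digit '0' (value 0) x 2^3 = 0
  Digit '0' (value 0) x 2^2 = 0
  Digit '1' (value 1) x 2^1 = 2
  Digit '1' (value 1) x 2^0 = 1
Sum = 2883

2883


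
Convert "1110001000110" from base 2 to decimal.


Input: "1110001000110" in base 2
Positional expansion:
  Digit '1' (value 1) x 2^12 = 4096
  Digit '1' (value 1) x 2^11 = 2048
  Digit '1' (value 1) x 2^10 = 1024
  Digit '0' (value 0) x 2^9 = 0
  Digit '0' (value 0) x 2^8 = 0
  Digit '0' (value 0) x 2^7 = 0
  Digit '1' (value 1) x 2^6 = 64
  Digit '0' (value 0) x 2^5 = 0
  Digit '0' (value 0) x 2^4 = 0
  Digit '0' (value 0) x 2^3 = 0
  Digit '1' (value 1) x 2^2 = 4
  Digit '1' (value 1) x 2^1 = 2
  Digit '0' (value 0) x 2^0 = 0
Sum = 7238

7238


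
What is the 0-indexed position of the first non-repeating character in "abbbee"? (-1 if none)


Input: abbbee
Character frequencies:
  'a': 1
  'b': 3
  'e': 2
Scanning left to right for freq == 1:
  Position 0 ('a'): unique! => answer = 0

0


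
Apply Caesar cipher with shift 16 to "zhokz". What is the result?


Caesar cipher: shift "zhokz" by 16
  'z' (pos 25) + 16 = pos 15 = 'p'
  'h' (pos 7) + 16 = pos 23 = 'x'
  'o' (pos 14) + 16 = pos 4 = 'e'
  'k' (pos 10) + 16 = pos 0 = 'a'
  'z' (pos 25) + 16 = pos 15 = 'p'
Result: pxeap

pxeap


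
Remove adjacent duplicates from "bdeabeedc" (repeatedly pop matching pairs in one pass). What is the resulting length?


Input: bdeabeedc
Stack-based adjacent duplicate removal:
  Read 'b': push. Stack: b
  Read 'd': push. Stack: bd
  Read 'e': push. Stack: bde
  Read 'a': push. Stack: bdea
  Read 'b': push. Stack: bdeab
  Read 'e': push. Stack: bdeabe
  Read 'e': matches stack top 'e' => pop. Stack: bdeab
  Read 'd': push. Stack: bdeabd
  Read 'c': push. Stack: bdeabdc
Final stack: "bdeabdc" (length 7)

7


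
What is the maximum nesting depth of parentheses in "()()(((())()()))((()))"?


Input: "()()(((())()()))((()))"
Tracking depth:
  Position 0 '(': depth becomes 1
  Position 1 ')': depth becomes 0
  Position 2 '(': depth becomes 1
  Position 3 ')': depth becomes 0
  Position 4 '(': depth becomes 1
  Position 5 '(': depth becomes 2
  Position 6 '(': depth becomes 3
  Position 7 '(': depth becomes 4
  Position 8 ')': depth becomes 3
  Position 9 ')': depth becomes 2
  Position 10 '(': depth becomes 3
  Position 11 ')': depth becomes 2
  Position 12 '(': depth becomes 3
  Position 13 ')': depth becomes 2
  Position 14 ')': depth becomes 1
  Position 15 ')': depth becomes 0
  Position 16 '(': depth becomes 1
  Position 17 '(': depth becomes 2
  Position 18 '(': depth becomes 3
  Position 19 ')': depth becomes 2
  Position 20 ')': depth becomes 1
  Position 21 ')': depth becomes 0
Maximum depth reached: 4

4


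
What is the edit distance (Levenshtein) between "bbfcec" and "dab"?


Computing edit distance: "bbfcec" -> "dab"
DP table:
           d    a    b
      0    1    2    3
  b   1    1    2    2
  b   2    2    2    2
  f   3    3    3    3
  c   4    4    4    4
  e   5    5    5    5
  c   6    6    6    6
Edit distance = dp[6][3] = 6

6


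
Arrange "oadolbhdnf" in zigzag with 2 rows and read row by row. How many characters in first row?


Zigzag "oadolbhdnf" into 2 rows:
Placing characters:
  'o' => row 0
  'a' => row 1
  'd' => row 0
  'o' => row 1
  'l' => row 0
  'b' => row 1
  'h' => row 0
  'd' => row 1
  'n' => row 0
  'f' => row 1
Rows:
  Row 0: "odlhn"
  Row 1: "aobdf"
First row length: 5

5


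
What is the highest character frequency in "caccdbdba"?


Input: caccdbdba
Character counts:
  'a': 2
  'b': 2
  'c': 3
  'd': 2
Maximum frequency: 3

3


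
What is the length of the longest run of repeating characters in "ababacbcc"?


Input: "ababacbcc"
Scanning for longest run:
  Position 1 ('b'): new char, reset run to 1
  Position 2 ('a'): new char, reset run to 1
  Position 3 ('b'): new char, reset run to 1
  Position 4 ('a'): new char, reset run to 1
  Position 5 ('c'): new char, reset run to 1
  Position 6 ('b'): new char, reset run to 1
  Position 7 ('c'): new char, reset run to 1
  Position 8 ('c'): continues run of 'c', length=2
Longest run: 'c' with length 2

2


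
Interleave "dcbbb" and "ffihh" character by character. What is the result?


Interleaving "dcbbb" and "ffihh":
  Position 0: 'd' from first, 'f' from second => "df"
  Position 1: 'c' from first, 'f' from second => "cf"
  Position 2: 'b' from first, 'i' from second => "bi"
  Position 3: 'b' from first, 'h' from second => "bh"
  Position 4: 'b' from first, 'h' from second => "bh"
Result: dfcfbibhbh

dfcfbibhbh


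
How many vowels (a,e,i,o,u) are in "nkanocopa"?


Input: nkanocopa
Checking each character:
  'n' at position 0: consonant
  'k' at position 1: consonant
  'a' at position 2: vowel (running total: 1)
  'n' at position 3: consonant
  'o' at position 4: vowel (running total: 2)
  'c' at position 5: consonant
  'o' at position 6: vowel (running total: 3)
  'p' at position 7: consonant
  'a' at position 8: vowel (running total: 4)
Total vowels: 4

4


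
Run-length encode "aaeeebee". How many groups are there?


Input: aaeeebee
Scanning for consecutive runs:
  Group 1: 'a' x 2 (positions 0-1)
  Group 2: 'e' x 3 (positions 2-4)
  Group 3: 'b' x 1 (positions 5-5)
  Group 4: 'e' x 2 (positions 6-7)
Total groups: 4

4


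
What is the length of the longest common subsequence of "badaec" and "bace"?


LCS of "badaec" and "bace"
DP table:
           b    a    c    e
      0    0    0    0    0
  b   0    1    1    1    1
  a   0    1    2    2    2
  d   0    1    2    2    2
  a   0    1    2    2    2
  e   0    1    2    2    3
  c   0    1    2    3    3
LCS length = dp[6][4] = 3

3


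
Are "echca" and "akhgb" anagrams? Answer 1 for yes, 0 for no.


Strings: "echca", "akhgb"
Sorted first:  acceh
Sorted second: abghk
Differ at position 1: 'c' vs 'b' => not anagrams

0


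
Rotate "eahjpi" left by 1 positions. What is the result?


Input: "eahjpi", rotate left by 1
First 1 characters: "e"
Remaining characters: "ahjpi"
Concatenate remaining + first: "ahjpi" + "e" = "ahjpie"

ahjpie


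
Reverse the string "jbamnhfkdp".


Input: jbamnhfkdp
Reading characters right to left:
  Position 9: 'p'
  Position 8: 'd'
  Position 7: 'k'
  Position 6: 'f'
  Position 5: 'h'
  Position 4: 'n'
  Position 3: 'm'
  Position 2: 'a'
  Position 1: 'b'
  Position 0: 'j'
Reversed: pdkfhnmabj

pdkfhnmabj


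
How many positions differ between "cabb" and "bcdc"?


Comparing "cabb" and "bcdc" position by position:
  Position 0: 'c' vs 'b' => DIFFER
  Position 1: 'a' vs 'c' => DIFFER
  Position 2: 'b' vs 'd' => DIFFER
  Position 3: 'b' vs 'c' => DIFFER
Positions that differ: 4

4


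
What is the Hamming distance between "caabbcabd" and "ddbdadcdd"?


Comparing "caabbcabd" and "ddbdadcdd" position by position:
  Position 0: 'c' vs 'd' => differ
  Position 1: 'a' vs 'd' => differ
  Position 2: 'a' vs 'b' => differ
  Position 3: 'b' vs 'd' => differ
  Position 4: 'b' vs 'a' => differ
  Position 5: 'c' vs 'd' => differ
  Position 6: 'a' vs 'c' => differ
  Position 7: 'b' vs 'd' => differ
  Position 8: 'd' vs 'd' => same
Total differences (Hamming distance): 8

8


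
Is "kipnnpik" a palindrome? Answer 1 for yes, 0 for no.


Input: kipnnpik
Reversed: kipnnpik
  Compare pos 0 ('k') with pos 7 ('k'): match
  Compare pos 1 ('i') with pos 6 ('i'): match
  Compare pos 2 ('p') with pos 5 ('p'): match
  Compare pos 3 ('n') with pos 4 ('n'): match
Result: palindrome

1


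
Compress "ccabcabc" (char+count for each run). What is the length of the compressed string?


Input: ccabcabc
Runs:
  'c' x 2 => "c2"
  'a' x 1 => "a1"
  'b' x 1 => "b1"
  'c' x 1 => "c1"
  'a' x 1 => "a1"
  'b' x 1 => "b1"
  'c' x 1 => "c1"
Compressed: "c2a1b1c1a1b1c1"
Compressed length: 14

14


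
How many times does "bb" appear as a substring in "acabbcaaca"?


Searching for "bb" in "acabbcaaca"
Scanning each position:
  Position 0: "ac" => no
  Position 1: "ca" => no
  Position 2: "ab" => no
  Position 3: "bb" => MATCH
  Position 4: "bc" => no
  Position 5: "ca" => no
  Position 6: "aa" => no
  Position 7: "ac" => no
  Position 8: "ca" => no
Total occurrences: 1

1


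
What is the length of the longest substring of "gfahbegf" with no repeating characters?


Input: "gfahbegf"
Sliding window (track last position of each char):
  Position 0 ('g'): window [0,0] length 1 -- new best
  Position 1 ('f'): window [0,1] length 2 -- new best
  Position 2 ('a'): window [0,2] length 3 -- new best
  Position 3 ('h'): window [0,3] length 4 -- new best
  Position 4 ('b'): window [0,4] length 5 -- new best
  Position 5 ('e'): window [0,5] length 6 -- new best
  Position 6 ('g'): repeat (last at 0), move window start to 1
  Position 6 ('g'): window [1,6] length 6
  Position 7 ('f'): repeat (last at 1), move window start to 2
  Position 7 ('f'): window [2,7] length 6
Longest substring with no repeats: "gfahbe" with length 6

6


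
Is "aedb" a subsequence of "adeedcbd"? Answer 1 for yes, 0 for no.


Check if "aedb" is a subsequence of "adeedcbd"
Greedy scan:
  Position 0 ('a'): matches sub[0] = 'a'
  Position 1 ('d'): no match needed
  Position 2 ('e'): matches sub[1] = 'e'
  Position 3 ('e'): no match needed
  Position 4 ('d'): matches sub[2] = 'd'
  Position 5 ('c'): no match needed
  Position 6 ('b'): matches sub[3] = 'b'
  Position 7 ('d'): no match needed
All 4 characters matched => is a subsequence

1


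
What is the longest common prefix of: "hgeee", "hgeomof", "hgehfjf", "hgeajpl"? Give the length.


Words: hgeee, hgeomof, hgehfjf, hgeajpl
  Position 0: all 'h' => match
  Position 1: all 'g' => match
  Position 2: all 'e' => match
  Position 3: ('e', 'o', 'h', 'a') => mismatch, stop
LCP = "hge" (length 3)

3


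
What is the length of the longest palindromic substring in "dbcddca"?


Input: "dbcddca"
Checking substrings for palindromes:
  [2:6] "cddc" (len 4) => palindrome
  [3:5] "dd" (len 2) => palindrome
Longest palindromic substring: "cddc" with length 4

4
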